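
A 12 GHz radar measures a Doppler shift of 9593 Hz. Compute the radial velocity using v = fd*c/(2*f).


v = 9593 * 3e8 / (2 * 12000000000.0) = 119.9 m/s

119.9 m/s


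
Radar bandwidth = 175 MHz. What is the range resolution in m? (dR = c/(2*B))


dR = 3e8 / (2 * 175000000.0) = 0.86 m

0.86 m


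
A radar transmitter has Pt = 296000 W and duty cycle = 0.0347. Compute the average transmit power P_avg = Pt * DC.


P_avg = 296000 * 0.0347 = 10271.2 W

10271.2 W


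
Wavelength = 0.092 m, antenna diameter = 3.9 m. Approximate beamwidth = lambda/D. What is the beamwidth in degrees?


BW_rad = 0.092 / 3.9 = 0.02359
BW_deg = 1.35 degrees

1.35 degrees


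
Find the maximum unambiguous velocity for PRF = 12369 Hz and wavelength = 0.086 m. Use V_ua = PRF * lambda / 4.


V_ua = 12369 * 0.086 / 4 = 265.9 m/s

265.9 m/s


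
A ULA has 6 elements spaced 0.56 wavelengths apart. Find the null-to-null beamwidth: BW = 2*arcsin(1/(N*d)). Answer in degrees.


1/(N*d) = 1/(6*0.56) = 0.297619
BW = 2*arcsin(0.297619) = 34.6 degrees

34.6 degrees


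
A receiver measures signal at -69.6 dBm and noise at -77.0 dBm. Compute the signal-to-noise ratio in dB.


SNR = -69.6 - (-77.0) = 7.4 dB

7.4 dB


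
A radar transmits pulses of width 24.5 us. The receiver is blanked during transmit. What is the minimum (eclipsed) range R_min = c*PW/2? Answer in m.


R_min = 3e8 * 24.5e-6 / 2 = 3675.0 m

3675.0 m


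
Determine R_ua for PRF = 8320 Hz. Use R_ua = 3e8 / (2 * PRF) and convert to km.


R_ua = 3e8 / (2 * 8320) = 18028.8 m = 18.0 km

18.0 km


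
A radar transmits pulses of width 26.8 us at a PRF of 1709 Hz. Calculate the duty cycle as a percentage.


DC = 26.8e-6 * 1709 * 100 = 4.58%

4.58%


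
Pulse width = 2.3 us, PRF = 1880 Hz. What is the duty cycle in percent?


DC = 2.3e-6 * 1880 * 100 = 0.43%

0.43%


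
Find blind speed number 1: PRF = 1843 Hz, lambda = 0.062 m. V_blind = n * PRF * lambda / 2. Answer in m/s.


V_blind = 1 * 1843 * 0.062 / 2 = 57.1 m/s

57.1 m/s


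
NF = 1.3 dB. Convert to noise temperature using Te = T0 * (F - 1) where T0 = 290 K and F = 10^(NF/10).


NF_lin = 10^(1.3/10) = 1.348963
Te = 290 * (1.348963 - 1) = 101.2 K

101.2 K


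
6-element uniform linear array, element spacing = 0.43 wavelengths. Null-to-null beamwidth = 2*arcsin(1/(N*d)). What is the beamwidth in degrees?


1/(N*d) = 1/(6*0.43) = 0.387597
BW = 2*arcsin(0.387597) = 45.6 degrees

45.6 degrees


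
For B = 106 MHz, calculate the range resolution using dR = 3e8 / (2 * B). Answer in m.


dR = 3e8 / (2 * 106000000.0) = 1.42 m

1.42 m


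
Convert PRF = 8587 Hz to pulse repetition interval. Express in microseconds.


PRI = 1/8587 = 0.0001164551 s = 116.5 us

116.5 us


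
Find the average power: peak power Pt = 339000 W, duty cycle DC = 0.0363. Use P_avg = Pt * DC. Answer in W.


P_avg = 339000 * 0.0363 = 12305.7 W

12305.7 W


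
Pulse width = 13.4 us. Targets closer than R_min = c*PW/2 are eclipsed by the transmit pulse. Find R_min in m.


R_min = 3e8 * 13.4e-6 / 2 = 2010.0 m

2010.0 m


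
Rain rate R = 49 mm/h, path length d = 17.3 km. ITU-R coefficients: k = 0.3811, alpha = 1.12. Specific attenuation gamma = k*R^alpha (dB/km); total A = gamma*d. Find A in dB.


gamma = 0.3811 * 49^1.12 = 29.789181 dB/km
A = 29.789181 * 17.3 = 515.35 dB

515.35 dB


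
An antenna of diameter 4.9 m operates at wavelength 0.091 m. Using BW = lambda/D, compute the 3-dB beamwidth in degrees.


BW_rad = 0.091 / 4.9 = 0.018571
BW_deg = 1.06 degrees

1.06 degrees


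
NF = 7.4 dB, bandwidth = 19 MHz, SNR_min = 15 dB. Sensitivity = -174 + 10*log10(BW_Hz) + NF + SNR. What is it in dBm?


10*log10(19000000.0) = 72.79
S = -174 + 72.79 + 7.4 + 15 = -78.8 dBm

-78.8 dBm


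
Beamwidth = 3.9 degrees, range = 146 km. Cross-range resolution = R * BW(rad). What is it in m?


BW_rad = 0.068067841
CR = 146000 * 0.068067841 = 9937.9 m

9937.9 m


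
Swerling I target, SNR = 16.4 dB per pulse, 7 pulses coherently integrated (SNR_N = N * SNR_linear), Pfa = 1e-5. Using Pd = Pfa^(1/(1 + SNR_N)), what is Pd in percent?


SNR_lin = 10^(16.4/10) = 43.65158
SNR_N = 7 * 43.65158 = 305.56106
1/(1 + SNR_N) = 1/306.56106 = 0.003262
Pd = (1e-5)^0.003262 = 0.96314
Pd = 96.3%

96.3%


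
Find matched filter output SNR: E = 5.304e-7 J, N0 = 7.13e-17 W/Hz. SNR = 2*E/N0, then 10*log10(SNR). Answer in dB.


SNR_lin = 2 * 5.304e-7 / 7.13e-17 = 1.488e10
SNR_dB = 10*log10(1.488e10) = 101.7 dB

101.7 dB


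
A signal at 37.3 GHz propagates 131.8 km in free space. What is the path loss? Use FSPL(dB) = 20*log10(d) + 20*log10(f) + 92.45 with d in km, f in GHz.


20*log10(131.8) = 42.4
20*log10(37.3) = 31.43
FSPL = 166.3 dB

166.3 dB


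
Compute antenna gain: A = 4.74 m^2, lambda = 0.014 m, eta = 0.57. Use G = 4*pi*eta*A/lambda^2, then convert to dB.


G_linear = 4*pi*0.57*4.74/0.014^2 = 173223.57
G_dB = 10*log10(173223.57) = 52.4 dB

52.4 dB


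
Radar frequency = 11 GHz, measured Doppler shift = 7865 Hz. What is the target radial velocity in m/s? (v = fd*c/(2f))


v = 7865 * 3e8 / (2 * 11000000000.0) = 107.3 m/s

107.3 m/s


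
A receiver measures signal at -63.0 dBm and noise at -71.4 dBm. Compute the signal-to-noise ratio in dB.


SNR = -63.0 - (-71.4) = 8.4 dB

8.4 dB


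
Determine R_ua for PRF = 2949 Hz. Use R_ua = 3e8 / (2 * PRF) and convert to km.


R_ua = 3e8 / (2 * 2949) = 50864.7 m = 50.9 km

50.9 km


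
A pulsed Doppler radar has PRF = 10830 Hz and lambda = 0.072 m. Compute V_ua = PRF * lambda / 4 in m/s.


V_ua = 10830 * 0.072 / 4 = 194.9 m/s

194.9 m/s


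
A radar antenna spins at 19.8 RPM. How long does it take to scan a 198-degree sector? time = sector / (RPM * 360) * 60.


t = 198 / (19.8 * 360) * 60 = 1.67 s

1.67 s


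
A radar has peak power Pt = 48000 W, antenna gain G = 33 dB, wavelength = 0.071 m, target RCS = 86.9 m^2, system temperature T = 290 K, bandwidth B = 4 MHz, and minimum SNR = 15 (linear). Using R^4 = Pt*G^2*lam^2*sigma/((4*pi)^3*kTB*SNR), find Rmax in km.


G_lin = 10^(33/10) = 1995.262315
R^4 = 48000 * 1995.262315^2 * 0.071^2 * 86.9 / ((4*pi)^3 * 1.38e-23 * 290 * 4000000.0 * 15)
R^4 = 1.75679e20 m^4
R_max = (1.75679e20)^(1/4) = 115127.7 m = 115.1 km

115.1 km


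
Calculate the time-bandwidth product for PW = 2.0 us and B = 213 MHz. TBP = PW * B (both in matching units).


TBP = 2.0 * 213 = 426.0

426.0


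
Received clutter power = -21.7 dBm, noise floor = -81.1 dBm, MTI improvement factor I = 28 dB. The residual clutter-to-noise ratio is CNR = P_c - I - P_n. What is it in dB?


CNR = -21.7 - 28 - (-81.1) = 31.4 dB

31.4 dB


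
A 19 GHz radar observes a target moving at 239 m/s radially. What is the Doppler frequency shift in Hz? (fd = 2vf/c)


fd = 2 * 239 * 19000000000.0 / 3e8 = 30273.3 Hz

30273.3 Hz


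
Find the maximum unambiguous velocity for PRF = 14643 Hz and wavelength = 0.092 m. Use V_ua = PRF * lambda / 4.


V_ua = 14643 * 0.092 / 4 = 336.8 m/s

336.8 m/s


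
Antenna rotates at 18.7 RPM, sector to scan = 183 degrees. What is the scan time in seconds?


t = 183 / (18.7 * 360) * 60 = 1.63 s

1.63 s


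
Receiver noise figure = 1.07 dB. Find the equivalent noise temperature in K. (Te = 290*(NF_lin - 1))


NF_lin = 10^(1.07/10) = 1.279381
Te = 290 * (1.279381 - 1) = 81.0 K

81.0 K


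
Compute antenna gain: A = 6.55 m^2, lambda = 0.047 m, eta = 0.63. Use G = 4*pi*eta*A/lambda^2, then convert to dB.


G_linear = 4*pi*0.63*6.55/0.047^2 = 23474.48
G_dB = 10*log10(23474.48) = 43.7 dB

43.7 dB


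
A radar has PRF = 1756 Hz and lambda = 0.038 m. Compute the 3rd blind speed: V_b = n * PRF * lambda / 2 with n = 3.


V_blind = 3 * 1756 * 0.038 / 2 = 100.1 m/s

100.1 m/s


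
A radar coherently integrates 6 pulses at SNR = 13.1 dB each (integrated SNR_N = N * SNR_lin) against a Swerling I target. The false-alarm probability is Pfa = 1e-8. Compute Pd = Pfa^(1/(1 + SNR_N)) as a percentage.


SNR_lin = 10^(13.1/10) = 20.41738
SNR_N = 6 * 20.41738 = 122.50428
1/(1 + SNR_N) = 1/123.50428 = 0.0080969
Pd = (1e-8)^0.0080969 = 0.86144
Pd = 86.1%

86.1%


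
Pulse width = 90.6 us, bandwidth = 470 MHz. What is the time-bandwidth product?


TBP = 90.6 * 470 = 42582.0

42582.0


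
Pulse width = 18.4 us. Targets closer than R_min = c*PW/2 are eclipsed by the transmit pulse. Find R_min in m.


R_min = 3e8 * 18.4e-6 / 2 = 2760.0 m

2760.0 m


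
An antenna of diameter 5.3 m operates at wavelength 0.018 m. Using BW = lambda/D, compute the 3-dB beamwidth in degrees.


BW_rad = 0.018 / 5.3 = 0.003396
BW_deg = 0.19 degrees

0.19 degrees


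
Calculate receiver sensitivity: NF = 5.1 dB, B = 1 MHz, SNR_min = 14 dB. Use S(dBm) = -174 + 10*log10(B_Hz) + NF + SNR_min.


10*log10(1000000.0) = 60.0
S = -174 + 60.0 + 5.1 + 14 = -94.9 dBm

-94.9 dBm


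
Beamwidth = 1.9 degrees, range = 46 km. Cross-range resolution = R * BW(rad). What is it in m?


BW_rad = 0.033161256
CR = 46000 * 0.033161256 = 1525.4 m

1525.4 m


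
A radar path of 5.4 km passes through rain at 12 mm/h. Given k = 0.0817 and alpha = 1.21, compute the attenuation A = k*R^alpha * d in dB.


gamma = 0.0817 * 12^1.21 = 1.652081 dB/km
A = 1.652081 * 5.4 = 8.92 dB

8.92 dB


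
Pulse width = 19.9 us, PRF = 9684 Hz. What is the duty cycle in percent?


DC = 19.9e-6 * 9684 * 100 = 19.27%

19.27%


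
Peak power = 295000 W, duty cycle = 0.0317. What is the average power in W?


P_avg = 295000 * 0.0317 = 9351.5 W

9351.5 W


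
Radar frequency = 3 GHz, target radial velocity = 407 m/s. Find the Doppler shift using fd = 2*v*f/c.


fd = 2 * 407 * 3000000000.0 / 3e8 = 8140.0 Hz

8140.0 Hz


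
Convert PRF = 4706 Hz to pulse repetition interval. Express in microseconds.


PRI = 1/4706 = 0.0002124947 s = 212.5 us

212.5 us


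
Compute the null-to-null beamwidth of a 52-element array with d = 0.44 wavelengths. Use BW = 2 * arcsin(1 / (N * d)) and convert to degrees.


1/(N*d) = 1/(52*0.44) = 0.043706
BW = 2*arcsin(0.043706) = 5.0 degrees

5.0 degrees


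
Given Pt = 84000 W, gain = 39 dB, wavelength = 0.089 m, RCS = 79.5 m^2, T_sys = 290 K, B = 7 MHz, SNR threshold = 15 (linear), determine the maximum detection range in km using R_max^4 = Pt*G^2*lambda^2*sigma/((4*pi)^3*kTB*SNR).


G_lin = 10^(39/10) = 7943.282347
R^4 = 84000 * 7943.282347^2 * 0.089^2 * 79.5 / ((4*pi)^3 * 1.38e-23 * 290 * 7000000.0 * 15)
R^4 = 4.00249e21 m^4
R_max = (4.00249e21)^(1/4) = 251525.8 m = 251.5 km

251.5 km


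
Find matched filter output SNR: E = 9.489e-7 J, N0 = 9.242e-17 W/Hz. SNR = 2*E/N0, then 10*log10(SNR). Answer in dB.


SNR_lin = 2 * 9.489e-7 / 9.242e-17 = 2.053e10
SNR_dB = 10*log10(2.053e10) = 103.1 dB

103.1 dB


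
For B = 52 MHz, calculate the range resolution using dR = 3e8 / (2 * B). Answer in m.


dR = 3e8 / (2 * 52000000.0) = 2.88 m

2.88 m


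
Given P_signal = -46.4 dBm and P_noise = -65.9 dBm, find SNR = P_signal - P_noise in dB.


SNR = -46.4 - (-65.9) = 19.5 dB

19.5 dB


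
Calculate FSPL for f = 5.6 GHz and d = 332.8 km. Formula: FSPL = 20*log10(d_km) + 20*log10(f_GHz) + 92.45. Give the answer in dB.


20*log10(332.8) = 50.44
20*log10(5.6) = 14.96
FSPL = 157.9 dB

157.9 dB


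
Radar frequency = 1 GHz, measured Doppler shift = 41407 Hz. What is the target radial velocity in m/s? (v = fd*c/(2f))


v = 41407 * 3e8 / (2 * 1000000000.0) = 6211.1 m/s

6211.1 m/s


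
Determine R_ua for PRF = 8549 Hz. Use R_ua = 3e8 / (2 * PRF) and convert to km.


R_ua = 3e8 / (2 * 8549) = 17545.9 m = 17.5 km

17.5 km


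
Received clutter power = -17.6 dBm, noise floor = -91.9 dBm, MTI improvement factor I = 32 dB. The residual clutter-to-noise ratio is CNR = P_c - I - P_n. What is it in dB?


CNR = -17.6 - 32 - (-91.9) = 42.3 dB

42.3 dB


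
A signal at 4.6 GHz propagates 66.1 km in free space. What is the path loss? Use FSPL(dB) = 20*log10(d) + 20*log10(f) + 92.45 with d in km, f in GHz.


20*log10(66.1) = 36.4
20*log10(4.6) = 13.26
FSPL = 142.1 dB

142.1 dB


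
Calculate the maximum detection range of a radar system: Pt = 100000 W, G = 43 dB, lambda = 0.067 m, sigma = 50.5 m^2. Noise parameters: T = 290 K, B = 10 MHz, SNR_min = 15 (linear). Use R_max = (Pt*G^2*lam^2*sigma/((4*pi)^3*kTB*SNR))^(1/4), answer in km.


G_lin = 10^(43/10) = 19952.62315
R^4 = 100000 * 19952.62315^2 * 0.067^2 * 50.5 / ((4*pi)^3 * 1.38e-23 * 290 * 10000000.0 * 15)
R^4 = 7.57605e21 m^4
R_max = (7.57605e21)^(1/4) = 295026.3 m = 295.0 km

295.0 km


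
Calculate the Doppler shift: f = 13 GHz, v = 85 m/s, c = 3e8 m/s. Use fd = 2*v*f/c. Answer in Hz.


fd = 2 * 85 * 13000000000.0 / 3e8 = 7366.7 Hz

7366.7 Hz


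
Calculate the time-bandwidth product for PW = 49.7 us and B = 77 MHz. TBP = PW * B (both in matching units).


TBP = 49.7 * 77 = 3826.9

3826.9


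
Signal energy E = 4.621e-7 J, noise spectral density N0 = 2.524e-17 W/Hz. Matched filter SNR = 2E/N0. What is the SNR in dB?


SNR_lin = 2 * 4.621e-7 / 2.524e-17 = 3.662e10
SNR_dB = 10*log10(3.662e10) = 105.6 dB

105.6 dB


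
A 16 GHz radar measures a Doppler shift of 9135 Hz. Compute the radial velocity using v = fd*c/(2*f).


v = 9135 * 3e8 / (2 * 16000000000.0) = 85.6 m/s

85.6 m/s


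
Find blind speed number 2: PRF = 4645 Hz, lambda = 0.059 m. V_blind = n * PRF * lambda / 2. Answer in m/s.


V_blind = 2 * 4645 * 0.059 / 2 = 274.1 m/s

274.1 m/s


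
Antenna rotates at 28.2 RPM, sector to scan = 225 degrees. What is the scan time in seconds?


t = 225 / (28.2 * 360) * 60 = 1.33 s

1.33 s


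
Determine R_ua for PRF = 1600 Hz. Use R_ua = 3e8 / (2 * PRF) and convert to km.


R_ua = 3e8 / (2 * 1600) = 93750.0 m = 93.8 km

93.8 km


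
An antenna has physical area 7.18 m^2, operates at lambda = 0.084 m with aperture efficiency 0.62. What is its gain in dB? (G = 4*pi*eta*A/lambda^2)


G_linear = 4*pi*0.62*7.18/0.084^2 = 7928.07
G_dB = 10*log10(7928.07) = 39.0 dB

39.0 dB


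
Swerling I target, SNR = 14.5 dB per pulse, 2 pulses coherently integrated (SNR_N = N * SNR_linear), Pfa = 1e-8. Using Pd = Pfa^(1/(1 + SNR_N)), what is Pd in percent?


SNR_lin = 10^(14.5/10) = 28.18383
SNR_N = 2 * 28.18383 = 56.36766
1/(1 + SNR_N) = 1/57.36766 = 0.0174314
Pd = (1e-8)^0.0174314 = 0.72535
Pd = 72.5%

72.5%


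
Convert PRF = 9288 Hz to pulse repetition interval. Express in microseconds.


PRI = 1/9288 = 0.0001076658 s = 107.7 us

107.7 us


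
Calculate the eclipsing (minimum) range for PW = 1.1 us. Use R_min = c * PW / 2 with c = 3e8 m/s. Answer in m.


R_min = 3e8 * 1.1e-6 / 2 = 165.0 m

165.0 m


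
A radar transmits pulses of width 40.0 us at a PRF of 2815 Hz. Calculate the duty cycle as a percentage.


DC = 40.0e-6 * 2815 * 100 = 11.26%

11.26%


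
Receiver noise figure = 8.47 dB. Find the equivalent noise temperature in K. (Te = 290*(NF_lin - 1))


NF_lin = 10^(8.47/10) = 7.030723
Te = 290 * (7.030723 - 1) = 1748.9 K

1748.9 K


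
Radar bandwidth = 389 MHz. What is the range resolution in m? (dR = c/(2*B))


dR = 3e8 / (2 * 389000000.0) = 0.39 m

0.39 m


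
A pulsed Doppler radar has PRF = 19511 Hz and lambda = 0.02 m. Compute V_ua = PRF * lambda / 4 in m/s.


V_ua = 19511 * 0.02 / 4 = 97.6 m/s

97.6 m/s


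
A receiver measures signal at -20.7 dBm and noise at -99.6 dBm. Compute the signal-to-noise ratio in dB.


SNR = -20.7 - (-99.6) = 78.9 dB

78.9 dB


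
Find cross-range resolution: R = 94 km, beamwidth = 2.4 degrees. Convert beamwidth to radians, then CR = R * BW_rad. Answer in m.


BW_rad = 0.041887902
CR = 94000 * 0.041887902 = 3937.5 m

3937.5 m


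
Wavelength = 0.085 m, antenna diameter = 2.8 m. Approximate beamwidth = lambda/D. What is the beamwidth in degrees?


BW_rad = 0.085 / 2.8 = 0.030357
BW_deg = 1.74 degrees

1.74 degrees


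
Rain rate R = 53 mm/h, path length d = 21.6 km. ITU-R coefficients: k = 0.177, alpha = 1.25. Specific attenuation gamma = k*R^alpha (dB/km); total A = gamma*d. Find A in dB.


gamma = 0.177 * 53^1.25 = 25.311513 dB/km
A = 25.311513 * 21.6 = 546.73 dB

546.73 dB


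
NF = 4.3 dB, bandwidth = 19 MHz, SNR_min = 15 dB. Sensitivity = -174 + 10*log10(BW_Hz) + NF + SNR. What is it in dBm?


10*log10(19000000.0) = 72.79
S = -174 + 72.79 + 4.3 + 15 = -81.9 dBm

-81.9 dBm


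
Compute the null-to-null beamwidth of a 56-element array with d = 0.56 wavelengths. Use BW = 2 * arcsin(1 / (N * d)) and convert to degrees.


1/(N*d) = 1/(56*0.56) = 0.031888
BW = 2*arcsin(0.031888) = 3.7 degrees

3.7 degrees


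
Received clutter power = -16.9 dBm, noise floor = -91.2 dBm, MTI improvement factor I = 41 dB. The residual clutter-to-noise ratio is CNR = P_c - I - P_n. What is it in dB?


CNR = -16.9 - 41 - (-91.2) = 33.3 dB

33.3 dB


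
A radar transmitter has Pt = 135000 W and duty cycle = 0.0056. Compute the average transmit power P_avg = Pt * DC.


P_avg = 135000 * 0.0056 = 756.0 W

756.0 W


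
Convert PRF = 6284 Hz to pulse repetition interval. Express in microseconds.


PRI = 1/6284 = 0.0001591343 s = 159.1 us

159.1 us


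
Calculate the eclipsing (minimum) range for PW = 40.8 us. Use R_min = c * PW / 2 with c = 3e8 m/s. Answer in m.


R_min = 3e8 * 40.8e-6 / 2 = 6120.0 m

6120.0 m


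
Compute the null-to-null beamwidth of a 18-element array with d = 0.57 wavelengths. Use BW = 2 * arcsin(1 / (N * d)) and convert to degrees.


1/(N*d) = 1/(18*0.57) = 0.097466
BW = 2*arcsin(0.097466) = 11.2 degrees

11.2 degrees


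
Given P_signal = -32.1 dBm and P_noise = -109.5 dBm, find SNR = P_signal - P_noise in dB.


SNR = -32.1 - (-109.5) = 77.4 dB

77.4 dB


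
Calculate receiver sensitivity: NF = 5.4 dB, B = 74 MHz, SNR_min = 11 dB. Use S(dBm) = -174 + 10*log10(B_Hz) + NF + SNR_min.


10*log10(74000000.0) = 78.69
S = -174 + 78.69 + 5.4 + 11 = -78.9 dBm

-78.9 dBm


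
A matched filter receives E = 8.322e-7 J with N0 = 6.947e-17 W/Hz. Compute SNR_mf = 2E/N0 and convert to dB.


SNR_lin = 2 * 8.322e-7 / 6.947e-17 = 2.396e10
SNR_dB = 10*log10(2.396e10) = 103.8 dB

103.8 dB


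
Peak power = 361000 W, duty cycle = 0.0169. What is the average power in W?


P_avg = 361000 * 0.0169 = 6100.9 W

6100.9 W


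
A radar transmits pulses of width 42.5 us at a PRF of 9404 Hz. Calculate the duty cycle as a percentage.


DC = 42.5e-6 * 9404 * 100 = 39.97%

39.97%


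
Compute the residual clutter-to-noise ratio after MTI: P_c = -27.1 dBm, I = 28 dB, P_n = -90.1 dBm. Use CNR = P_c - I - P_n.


CNR = -27.1 - 28 - (-90.1) = 35.0 dB

35.0 dB


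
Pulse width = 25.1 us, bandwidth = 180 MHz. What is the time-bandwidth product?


TBP = 25.1 * 180 = 4518.0

4518.0


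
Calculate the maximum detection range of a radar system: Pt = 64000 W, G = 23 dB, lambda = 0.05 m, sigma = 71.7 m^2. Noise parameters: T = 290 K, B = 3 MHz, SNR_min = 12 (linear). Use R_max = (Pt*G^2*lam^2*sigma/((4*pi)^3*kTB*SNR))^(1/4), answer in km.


G_lin = 10^(23/10) = 199.526231
R^4 = 64000 * 199.526231^2 * 0.05^2 * 71.7 / ((4*pi)^3 * 1.38e-23 * 290 * 3000000.0 * 12)
R^4 = 1.59746e18 m^4
R_max = (1.59746e18)^(1/4) = 35551.5 m = 35.6 km

35.6 km


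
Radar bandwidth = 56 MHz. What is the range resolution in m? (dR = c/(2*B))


dR = 3e8 / (2 * 56000000.0) = 2.68 m

2.68 m


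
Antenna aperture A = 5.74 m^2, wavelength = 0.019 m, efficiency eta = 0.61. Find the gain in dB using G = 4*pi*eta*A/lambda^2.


G_linear = 4*pi*0.61*5.74/0.019^2 = 121883.35
G_dB = 10*log10(121883.35) = 50.9 dB

50.9 dB


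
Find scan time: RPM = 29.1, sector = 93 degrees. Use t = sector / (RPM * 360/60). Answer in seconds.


t = 93 / (29.1 * 360) * 60 = 0.53 s

0.53 s


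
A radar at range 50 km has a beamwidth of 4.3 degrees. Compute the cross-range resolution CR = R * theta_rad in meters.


BW_rad = 0.075049158
CR = 50000 * 0.075049158 = 3752.5 m

3752.5 m


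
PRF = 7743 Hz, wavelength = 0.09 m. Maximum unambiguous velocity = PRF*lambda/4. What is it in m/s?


V_ua = 7743 * 0.09 / 4 = 174.2 m/s

174.2 m/s


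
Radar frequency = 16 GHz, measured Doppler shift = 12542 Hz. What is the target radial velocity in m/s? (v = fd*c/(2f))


v = 12542 * 3e8 / (2 * 16000000000.0) = 117.6 m/s

117.6 m/s


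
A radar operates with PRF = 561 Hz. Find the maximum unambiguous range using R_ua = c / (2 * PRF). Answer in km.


R_ua = 3e8 / (2 * 561) = 267379.7 m = 267.4 km

267.4 km


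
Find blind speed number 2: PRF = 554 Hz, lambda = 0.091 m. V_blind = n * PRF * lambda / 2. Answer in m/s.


V_blind = 2 * 554 * 0.091 / 2 = 50.4 m/s

50.4 m/s


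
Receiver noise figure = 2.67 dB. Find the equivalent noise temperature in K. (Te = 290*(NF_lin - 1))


NF_lin = 10^(2.67/10) = 1.849269
Te = 290 * (1.849269 - 1) = 246.3 K

246.3 K


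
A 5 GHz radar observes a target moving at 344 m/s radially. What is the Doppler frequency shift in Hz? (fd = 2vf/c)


fd = 2 * 344 * 5000000000.0 / 3e8 = 11466.7 Hz

11466.7 Hz


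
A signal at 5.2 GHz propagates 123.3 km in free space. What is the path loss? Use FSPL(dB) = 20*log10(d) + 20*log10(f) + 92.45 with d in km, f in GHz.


20*log10(123.3) = 41.82
20*log10(5.2) = 14.32
FSPL = 148.6 dB

148.6 dB


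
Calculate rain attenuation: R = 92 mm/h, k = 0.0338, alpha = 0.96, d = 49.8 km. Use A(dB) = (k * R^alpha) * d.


gamma = 0.0338 * 92^0.96 = 2.595094 dB/km
A = 2.595094 * 49.8 = 129.24 dB

129.24 dB


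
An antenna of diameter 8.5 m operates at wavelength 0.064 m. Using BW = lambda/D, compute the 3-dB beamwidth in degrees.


BW_rad = 0.064 / 8.5 = 0.007529
BW_deg = 0.43 degrees

0.43 degrees


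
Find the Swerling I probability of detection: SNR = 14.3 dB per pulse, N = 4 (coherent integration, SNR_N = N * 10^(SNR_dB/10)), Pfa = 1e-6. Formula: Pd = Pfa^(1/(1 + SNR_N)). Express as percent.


SNR_lin = 10^(14.3/10) = 26.91535
SNR_N = 4 * 26.91535 = 107.6614
1/(1 + SNR_N) = 1/108.6614 = 0.0092029
Pd = (1e-6)^0.0092029 = 0.88061
Pd = 88.1%

88.1%


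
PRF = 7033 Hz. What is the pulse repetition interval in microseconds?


PRI = 1/7033 = 0.0001421868 s = 142.2 us

142.2 us


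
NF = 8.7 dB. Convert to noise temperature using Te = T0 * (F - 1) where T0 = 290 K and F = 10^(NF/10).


NF_lin = 10^(8.7/10) = 7.413102
Te = 290 * (7.413102 - 1) = 1859.8 K

1859.8 K


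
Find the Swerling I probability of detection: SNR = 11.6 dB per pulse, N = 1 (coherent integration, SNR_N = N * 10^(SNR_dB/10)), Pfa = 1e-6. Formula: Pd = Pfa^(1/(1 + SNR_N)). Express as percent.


SNR_lin = 10^(11.6/10) = 14.4544
SNR_N = 1 * 14.4544 = 14.4544
1/(1 + SNR_N) = 1/15.4544 = 0.0647065
Pd = (1e-6)^0.0647065 = 0.40904
Pd = 40.9%

40.9%


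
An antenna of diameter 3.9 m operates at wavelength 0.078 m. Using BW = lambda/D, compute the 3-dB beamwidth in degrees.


BW_rad = 0.078 / 3.9 = 0.02
BW_deg = 1.15 degrees

1.15 degrees


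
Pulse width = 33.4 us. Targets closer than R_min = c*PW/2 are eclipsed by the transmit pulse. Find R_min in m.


R_min = 3e8 * 33.4e-6 / 2 = 5010.0 m

5010.0 m


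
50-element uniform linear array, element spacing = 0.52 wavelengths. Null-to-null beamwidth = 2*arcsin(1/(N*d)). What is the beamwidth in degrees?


1/(N*d) = 1/(50*0.52) = 0.038462
BW = 2*arcsin(0.038462) = 4.4 degrees

4.4 degrees


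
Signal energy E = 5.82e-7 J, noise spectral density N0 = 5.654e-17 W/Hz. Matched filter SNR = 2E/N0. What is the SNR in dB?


SNR_lin = 2 * 5.82e-7 / 5.654e-17 = 2.059e10
SNR_dB = 10*log10(2.059e10) = 103.1 dB

103.1 dB


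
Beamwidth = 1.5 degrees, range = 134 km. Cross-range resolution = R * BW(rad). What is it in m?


BW_rad = 0.026179939
CR = 134000 * 0.026179939 = 3508.1 m

3508.1 m


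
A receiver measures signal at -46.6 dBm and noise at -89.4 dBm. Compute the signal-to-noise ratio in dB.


SNR = -46.6 - (-89.4) = 42.8 dB

42.8 dB


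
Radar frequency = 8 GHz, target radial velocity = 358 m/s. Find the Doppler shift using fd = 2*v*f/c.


fd = 2 * 358 * 8000000000.0 / 3e8 = 19093.3 Hz

19093.3 Hz


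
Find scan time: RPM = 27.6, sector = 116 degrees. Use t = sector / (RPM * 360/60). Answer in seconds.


t = 116 / (27.6 * 360) * 60 = 0.7 s

0.7 s


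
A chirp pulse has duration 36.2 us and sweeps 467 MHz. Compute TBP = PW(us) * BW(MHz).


TBP = 36.2 * 467 = 16905.4

16905.4


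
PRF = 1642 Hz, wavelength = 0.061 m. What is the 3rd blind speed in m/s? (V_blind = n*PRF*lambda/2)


V_blind = 3 * 1642 * 0.061 / 2 = 150.2 m/s

150.2 m/s


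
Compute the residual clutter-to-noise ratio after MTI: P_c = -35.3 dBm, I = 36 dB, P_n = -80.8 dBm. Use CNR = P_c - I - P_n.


CNR = -35.3 - 36 - (-80.8) = 9.5 dB

9.5 dB


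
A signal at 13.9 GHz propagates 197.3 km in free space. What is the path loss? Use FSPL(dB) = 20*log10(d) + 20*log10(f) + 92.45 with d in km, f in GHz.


20*log10(197.3) = 45.9
20*log10(13.9) = 22.86
FSPL = 161.2 dB

161.2 dB


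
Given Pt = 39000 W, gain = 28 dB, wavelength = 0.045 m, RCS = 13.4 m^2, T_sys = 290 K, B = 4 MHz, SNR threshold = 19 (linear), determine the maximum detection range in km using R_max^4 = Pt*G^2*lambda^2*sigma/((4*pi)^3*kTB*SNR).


G_lin = 10^(28/10) = 630.957344
R^4 = 39000 * 630.957344^2 * 0.045^2 * 13.4 / ((4*pi)^3 * 1.38e-23 * 290 * 4000000.0 * 19)
R^4 = 6.9803e17 m^4
R_max = (6.9803e17)^(1/4) = 28904.7 m = 28.9 km

28.9 km


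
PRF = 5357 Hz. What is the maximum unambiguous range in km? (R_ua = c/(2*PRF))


R_ua = 3e8 / (2 * 5357) = 28000.7 m = 28.0 km

28.0 km


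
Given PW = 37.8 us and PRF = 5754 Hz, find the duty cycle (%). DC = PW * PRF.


DC = 37.8e-6 * 5754 * 100 = 21.75%

21.75%


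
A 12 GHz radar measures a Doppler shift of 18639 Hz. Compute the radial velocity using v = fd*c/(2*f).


v = 18639 * 3e8 / (2 * 12000000000.0) = 233.0 m/s

233.0 m/s


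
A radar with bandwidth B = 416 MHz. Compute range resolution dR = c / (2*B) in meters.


dR = 3e8 / (2 * 416000000.0) = 0.36 m

0.36 m


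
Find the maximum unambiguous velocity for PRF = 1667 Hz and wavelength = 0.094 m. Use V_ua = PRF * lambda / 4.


V_ua = 1667 * 0.094 / 4 = 39.2 m/s

39.2 m/s


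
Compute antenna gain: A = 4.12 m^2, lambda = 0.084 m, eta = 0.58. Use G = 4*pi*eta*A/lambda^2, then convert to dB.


G_linear = 4*pi*0.58*4.12/0.084^2 = 4255.75
G_dB = 10*log10(4255.75) = 36.3 dB

36.3 dB


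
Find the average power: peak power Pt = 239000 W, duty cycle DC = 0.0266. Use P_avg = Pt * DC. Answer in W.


P_avg = 239000 * 0.0266 = 6357.4 W

6357.4 W


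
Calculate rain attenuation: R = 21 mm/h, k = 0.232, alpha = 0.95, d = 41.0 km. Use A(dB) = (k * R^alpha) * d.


gamma = 0.232 * 21^0.95 = 4.184045 dB/km
A = 4.184045 * 41.0 = 171.55 dB

171.55 dB


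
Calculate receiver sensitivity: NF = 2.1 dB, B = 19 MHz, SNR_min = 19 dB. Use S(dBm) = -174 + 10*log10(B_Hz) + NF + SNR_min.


10*log10(19000000.0) = 72.79
S = -174 + 72.79 + 2.1 + 19 = -80.1 dBm

-80.1 dBm


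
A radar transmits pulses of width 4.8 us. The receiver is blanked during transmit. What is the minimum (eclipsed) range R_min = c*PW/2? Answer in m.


R_min = 3e8 * 4.8e-6 / 2 = 720.0 m

720.0 m


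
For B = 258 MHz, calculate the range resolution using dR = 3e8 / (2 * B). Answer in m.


dR = 3e8 / (2 * 258000000.0) = 0.58 m

0.58 m


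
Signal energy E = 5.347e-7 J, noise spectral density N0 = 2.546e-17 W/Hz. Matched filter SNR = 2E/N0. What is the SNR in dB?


SNR_lin = 2 * 5.347e-7 / 2.546e-17 = 4.2e10
SNR_dB = 10*log10(4.2e10) = 106.2 dB

106.2 dB


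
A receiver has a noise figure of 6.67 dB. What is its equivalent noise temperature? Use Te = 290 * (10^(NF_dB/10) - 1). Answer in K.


NF_lin = 10^(6.67/10) = 4.645153
Te = 290 * (4.645153 - 1) = 1057.1 K

1057.1 K


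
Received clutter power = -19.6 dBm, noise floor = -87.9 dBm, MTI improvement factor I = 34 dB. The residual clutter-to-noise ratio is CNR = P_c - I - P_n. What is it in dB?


CNR = -19.6 - 34 - (-87.9) = 34.3 dB

34.3 dB


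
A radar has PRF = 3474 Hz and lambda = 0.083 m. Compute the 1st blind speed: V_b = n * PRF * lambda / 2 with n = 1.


V_blind = 1 * 3474 * 0.083 / 2 = 144.2 m/s

144.2 m/s


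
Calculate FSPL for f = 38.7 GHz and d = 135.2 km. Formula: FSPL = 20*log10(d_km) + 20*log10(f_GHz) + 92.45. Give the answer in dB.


20*log10(135.2) = 42.62
20*log10(38.7) = 31.75
FSPL = 166.8 dB

166.8 dB


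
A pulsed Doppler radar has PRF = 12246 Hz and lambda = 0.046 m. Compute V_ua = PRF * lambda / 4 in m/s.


V_ua = 12246 * 0.046 / 4 = 140.8 m/s

140.8 m/s


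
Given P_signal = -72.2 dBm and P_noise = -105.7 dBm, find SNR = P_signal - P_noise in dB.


SNR = -72.2 - (-105.7) = 33.5 dB

33.5 dB


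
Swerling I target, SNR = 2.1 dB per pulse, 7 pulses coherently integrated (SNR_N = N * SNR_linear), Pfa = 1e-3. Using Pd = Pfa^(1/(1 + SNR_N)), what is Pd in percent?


SNR_lin = 10^(2.1/10) = 1.62181
SNR_N = 7 * 1.62181 = 11.35267
1/(1 + SNR_N) = 1/12.35267 = 0.0809542
Pd = (1e-3)^0.0809542 = 0.57166
Pd = 57.2%

57.2%


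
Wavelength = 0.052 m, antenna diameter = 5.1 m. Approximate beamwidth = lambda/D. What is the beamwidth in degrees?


BW_rad = 0.052 / 5.1 = 0.010196
BW_deg = 0.58 degrees

0.58 degrees


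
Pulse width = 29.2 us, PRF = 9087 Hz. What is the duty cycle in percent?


DC = 29.2e-6 * 9087 * 100 = 26.53%

26.53%


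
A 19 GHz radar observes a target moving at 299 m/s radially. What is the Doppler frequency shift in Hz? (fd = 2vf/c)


fd = 2 * 299 * 19000000000.0 / 3e8 = 37873.3 Hz

37873.3 Hz


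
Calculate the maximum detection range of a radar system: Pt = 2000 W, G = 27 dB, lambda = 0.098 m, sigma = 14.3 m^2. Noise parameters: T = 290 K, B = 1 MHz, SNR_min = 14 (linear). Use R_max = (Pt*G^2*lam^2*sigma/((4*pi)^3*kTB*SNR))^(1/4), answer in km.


G_lin = 10^(27/10) = 501.187234
R^4 = 2000 * 501.187234^2 * 0.098^2 * 14.3 / ((4*pi)^3 * 1.38e-23 * 290 * 1000000.0 * 14)
R^4 = 6.2056e17 m^4
R_max = (6.2056e17)^(1/4) = 28067.0 m = 28.1 km

28.1 km


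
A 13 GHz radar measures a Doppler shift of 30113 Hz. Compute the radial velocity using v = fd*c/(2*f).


v = 30113 * 3e8 / (2 * 13000000000.0) = 347.5 m/s

347.5 m/s


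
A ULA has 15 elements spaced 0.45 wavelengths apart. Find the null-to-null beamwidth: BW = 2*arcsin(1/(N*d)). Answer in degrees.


1/(N*d) = 1/(15*0.45) = 0.148148
BW = 2*arcsin(0.148148) = 17.0 degrees

17.0 degrees


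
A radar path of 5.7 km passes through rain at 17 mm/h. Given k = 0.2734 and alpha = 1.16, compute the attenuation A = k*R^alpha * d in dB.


gamma = 0.2734 * 17^1.16 = 7.313399 dB/km
A = 7.313399 * 5.7 = 41.69 dB

41.69 dB


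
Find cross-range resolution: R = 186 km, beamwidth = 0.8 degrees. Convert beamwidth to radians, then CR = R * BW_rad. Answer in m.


BW_rad = 0.013962634
CR = 186000 * 0.013962634 = 2597.0 m

2597.0 m


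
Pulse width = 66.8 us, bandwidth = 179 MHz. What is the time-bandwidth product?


TBP = 66.8 * 179 = 11957.2

11957.2


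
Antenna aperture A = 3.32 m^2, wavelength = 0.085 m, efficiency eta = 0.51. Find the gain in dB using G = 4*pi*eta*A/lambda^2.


G_linear = 4*pi*0.51*3.32/0.085^2 = 2944.97
G_dB = 10*log10(2944.97) = 34.7 dB

34.7 dB


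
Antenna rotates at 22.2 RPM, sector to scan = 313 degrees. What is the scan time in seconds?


t = 313 / (22.2 * 360) * 60 = 2.35 s

2.35 s


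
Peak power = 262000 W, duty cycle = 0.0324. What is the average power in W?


P_avg = 262000 * 0.0324 = 8488.8 W

8488.8 W


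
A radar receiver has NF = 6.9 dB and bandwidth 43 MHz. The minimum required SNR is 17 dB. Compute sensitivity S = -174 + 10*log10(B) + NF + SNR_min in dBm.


10*log10(43000000.0) = 76.33
S = -174 + 76.33 + 6.9 + 17 = -73.8 dBm

-73.8 dBm


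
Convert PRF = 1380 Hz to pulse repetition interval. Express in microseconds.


PRI = 1/1380 = 0.0007246377 s = 724.6 us

724.6 us


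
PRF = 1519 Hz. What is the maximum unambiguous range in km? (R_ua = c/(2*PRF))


R_ua = 3e8 / (2 * 1519) = 98749.2 m = 98.7 km

98.7 km


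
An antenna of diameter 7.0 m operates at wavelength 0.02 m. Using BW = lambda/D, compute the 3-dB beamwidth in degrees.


BW_rad = 0.02 / 7.0 = 0.002857
BW_deg = 0.16 degrees

0.16 degrees


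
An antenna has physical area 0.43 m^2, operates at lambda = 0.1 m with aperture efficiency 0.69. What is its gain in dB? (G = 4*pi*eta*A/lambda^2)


G_linear = 4*pi*0.69*0.43/0.1^2 = 372.84
G_dB = 10*log10(372.84) = 25.7 dB

25.7 dB


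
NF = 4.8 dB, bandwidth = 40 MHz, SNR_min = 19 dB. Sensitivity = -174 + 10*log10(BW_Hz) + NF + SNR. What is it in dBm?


10*log10(40000000.0) = 76.02
S = -174 + 76.02 + 4.8 + 19 = -74.2 dBm

-74.2 dBm


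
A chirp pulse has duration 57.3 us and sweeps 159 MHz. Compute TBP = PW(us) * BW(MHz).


TBP = 57.3 * 159 = 9110.7

9110.7


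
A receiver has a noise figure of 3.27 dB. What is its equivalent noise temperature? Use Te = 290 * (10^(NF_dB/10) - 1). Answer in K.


NF_lin = 10^(3.27/10) = 2.123244
Te = 290 * (2.123244 - 1) = 325.7 K

325.7 K


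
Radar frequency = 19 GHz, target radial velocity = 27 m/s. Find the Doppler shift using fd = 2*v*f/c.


fd = 2 * 27 * 19000000000.0 / 3e8 = 3420.0 Hz

3420.0 Hz


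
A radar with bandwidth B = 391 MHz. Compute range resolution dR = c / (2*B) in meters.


dR = 3e8 / (2 * 391000000.0) = 0.38 m

0.38 m


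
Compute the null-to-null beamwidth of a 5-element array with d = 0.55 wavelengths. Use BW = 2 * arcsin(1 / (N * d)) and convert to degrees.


1/(N*d) = 1/(5*0.55) = 0.363636
BW = 2*arcsin(0.363636) = 42.6 degrees

42.6 degrees


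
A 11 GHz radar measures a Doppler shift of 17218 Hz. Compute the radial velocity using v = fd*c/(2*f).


v = 17218 * 3e8 / (2 * 11000000000.0) = 234.8 m/s

234.8 m/s


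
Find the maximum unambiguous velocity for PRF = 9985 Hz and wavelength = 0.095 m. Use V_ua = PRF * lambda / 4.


V_ua = 9985 * 0.095 / 4 = 237.1 m/s

237.1 m/s


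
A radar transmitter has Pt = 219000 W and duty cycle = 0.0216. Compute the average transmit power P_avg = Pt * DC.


P_avg = 219000 * 0.0216 = 4730.4 W

4730.4 W


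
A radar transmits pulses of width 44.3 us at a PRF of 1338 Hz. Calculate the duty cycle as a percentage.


DC = 44.3e-6 * 1338 * 100 = 5.93%

5.93%


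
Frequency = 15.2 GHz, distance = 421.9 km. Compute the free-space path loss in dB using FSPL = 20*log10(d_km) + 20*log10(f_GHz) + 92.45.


20*log10(421.9) = 52.5
20*log10(15.2) = 23.64
FSPL = 168.6 dB

168.6 dB


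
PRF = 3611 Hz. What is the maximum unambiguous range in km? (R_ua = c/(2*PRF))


R_ua = 3e8 / (2 * 3611) = 41539.7 m = 41.5 km

41.5 km


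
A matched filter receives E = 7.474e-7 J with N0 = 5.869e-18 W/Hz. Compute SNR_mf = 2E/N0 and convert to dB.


SNR_lin = 2 * 7.474e-7 / 5.869e-18 = 2.547e11
SNR_dB = 10*log10(2.547e11) = 114.1 dB

114.1 dB


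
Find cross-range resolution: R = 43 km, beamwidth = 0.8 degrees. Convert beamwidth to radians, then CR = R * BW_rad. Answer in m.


BW_rad = 0.013962634
CR = 43000 * 0.013962634 = 600.4 m

600.4 m


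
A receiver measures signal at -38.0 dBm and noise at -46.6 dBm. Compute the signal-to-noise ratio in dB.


SNR = -38.0 - (-46.6) = 8.6 dB

8.6 dB


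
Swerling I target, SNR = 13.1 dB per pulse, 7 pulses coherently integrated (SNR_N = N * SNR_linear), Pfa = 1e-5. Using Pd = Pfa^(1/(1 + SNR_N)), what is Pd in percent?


SNR_lin = 10^(13.1/10) = 20.41738
SNR_N = 7 * 20.41738 = 142.92166
1/(1 + SNR_N) = 1/143.92166 = 0.0069482
Pd = (1e-5)^0.0069482 = 0.92312
Pd = 92.3%

92.3%


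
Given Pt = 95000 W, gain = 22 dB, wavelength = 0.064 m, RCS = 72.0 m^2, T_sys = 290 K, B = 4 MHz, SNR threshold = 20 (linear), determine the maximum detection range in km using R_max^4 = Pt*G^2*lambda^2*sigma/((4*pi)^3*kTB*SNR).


G_lin = 10^(22/10) = 158.489319
R^4 = 95000 * 158.489319^2 * 0.064^2 * 72.0 / ((4*pi)^3 * 1.38e-23 * 290 * 4000000.0 * 20)
R^4 = 1.10769e18 m^4
R_max = (1.10769e18)^(1/4) = 32441.8 m = 32.4 km

32.4 km


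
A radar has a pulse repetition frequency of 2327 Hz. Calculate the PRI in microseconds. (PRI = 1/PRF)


PRI = 1/2327 = 0.0004297379 s = 429.7 us

429.7 us


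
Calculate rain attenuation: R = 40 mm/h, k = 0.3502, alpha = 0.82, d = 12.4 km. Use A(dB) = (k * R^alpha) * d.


gamma = 0.3502 * 40^0.82 = 7.211163 dB/km
A = 7.211163 * 12.4 = 89.42 dB

89.42 dB


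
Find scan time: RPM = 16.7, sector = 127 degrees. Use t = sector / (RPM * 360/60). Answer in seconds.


t = 127 / (16.7 * 360) * 60 = 1.27 s

1.27 s


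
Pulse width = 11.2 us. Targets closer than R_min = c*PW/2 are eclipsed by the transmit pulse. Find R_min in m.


R_min = 3e8 * 11.2e-6 / 2 = 1680.0 m

1680.0 m


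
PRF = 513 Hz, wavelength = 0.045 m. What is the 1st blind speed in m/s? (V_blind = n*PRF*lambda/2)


V_blind = 1 * 513 * 0.045 / 2 = 11.5 m/s

11.5 m/s


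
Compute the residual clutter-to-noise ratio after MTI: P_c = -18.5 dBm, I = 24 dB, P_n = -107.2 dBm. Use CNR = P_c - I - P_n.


CNR = -18.5 - 24 - (-107.2) = 64.7 dB

64.7 dB


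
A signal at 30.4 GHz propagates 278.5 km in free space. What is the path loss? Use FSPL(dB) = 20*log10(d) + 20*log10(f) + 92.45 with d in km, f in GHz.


20*log10(278.5) = 48.9
20*log10(30.4) = 29.66
FSPL = 171.0 dB

171.0 dB


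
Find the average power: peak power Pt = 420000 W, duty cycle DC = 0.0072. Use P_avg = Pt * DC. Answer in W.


P_avg = 420000 * 0.0072 = 3024.0 W

3024.0 W


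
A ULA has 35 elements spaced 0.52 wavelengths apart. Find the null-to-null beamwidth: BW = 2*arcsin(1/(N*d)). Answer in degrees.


1/(N*d) = 1/(35*0.52) = 0.054945
BW = 2*arcsin(0.054945) = 6.3 degrees

6.3 degrees


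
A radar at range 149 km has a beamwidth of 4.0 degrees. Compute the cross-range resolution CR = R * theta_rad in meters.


BW_rad = 0.06981317
CR = 149000 * 0.06981317 = 10402.2 m

10402.2 m


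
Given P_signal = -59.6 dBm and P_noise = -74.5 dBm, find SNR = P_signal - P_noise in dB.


SNR = -59.6 - (-74.5) = 14.9 dB

14.9 dB


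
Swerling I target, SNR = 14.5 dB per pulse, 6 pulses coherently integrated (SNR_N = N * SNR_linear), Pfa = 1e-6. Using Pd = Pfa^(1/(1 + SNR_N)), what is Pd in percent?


SNR_lin = 10^(14.5/10) = 28.18383
SNR_N = 6 * 28.18383 = 169.10298
1/(1 + SNR_N) = 1/170.10298 = 0.0058788
Pd = (1e-6)^0.0058788 = 0.92199
Pd = 92.2%

92.2%


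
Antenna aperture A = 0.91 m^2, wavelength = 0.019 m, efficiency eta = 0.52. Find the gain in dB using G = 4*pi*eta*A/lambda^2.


G_linear = 4*pi*0.52*0.91/0.019^2 = 16472.04
G_dB = 10*log10(16472.04) = 42.2 dB

42.2 dB


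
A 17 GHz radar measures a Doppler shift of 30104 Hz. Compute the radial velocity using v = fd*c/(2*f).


v = 30104 * 3e8 / (2 * 17000000000.0) = 265.6 m/s

265.6 m/s


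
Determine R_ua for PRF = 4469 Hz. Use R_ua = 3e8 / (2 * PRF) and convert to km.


R_ua = 3e8 / (2 * 4469) = 33564.6 m = 33.6 km

33.6 km


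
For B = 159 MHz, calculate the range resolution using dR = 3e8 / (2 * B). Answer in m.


dR = 3e8 / (2 * 159000000.0) = 0.94 m

0.94 m


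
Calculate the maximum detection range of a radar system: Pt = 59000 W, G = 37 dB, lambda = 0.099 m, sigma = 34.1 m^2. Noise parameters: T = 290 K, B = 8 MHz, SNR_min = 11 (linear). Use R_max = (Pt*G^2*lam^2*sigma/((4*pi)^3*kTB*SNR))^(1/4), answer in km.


G_lin = 10^(37/10) = 5011.872336
R^4 = 59000 * 5011.872336^2 * 0.099^2 * 34.1 / ((4*pi)^3 * 1.38e-23 * 290 * 8000000.0 * 11)
R^4 = 7.08741e20 m^4
R_max = (7.08741e20)^(1/4) = 163163.1 m = 163.2 km

163.2 km
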